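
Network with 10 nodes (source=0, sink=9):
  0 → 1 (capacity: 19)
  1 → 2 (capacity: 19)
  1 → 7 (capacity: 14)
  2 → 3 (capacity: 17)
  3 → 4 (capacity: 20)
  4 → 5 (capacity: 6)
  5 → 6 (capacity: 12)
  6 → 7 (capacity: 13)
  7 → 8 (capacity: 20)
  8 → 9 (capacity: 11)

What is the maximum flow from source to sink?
Maximum flow = 11

Max flow: 11

Flow assignment:
  0 → 1: 11/19
  1 → 2: 5/19
  1 → 7: 6/14
  2 → 3: 5/17
  3 → 4: 5/20
  4 → 5: 5/6
  5 → 6: 5/12
  6 → 7: 5/13
  7 → 8: 11/20
  8 → 9: 11/11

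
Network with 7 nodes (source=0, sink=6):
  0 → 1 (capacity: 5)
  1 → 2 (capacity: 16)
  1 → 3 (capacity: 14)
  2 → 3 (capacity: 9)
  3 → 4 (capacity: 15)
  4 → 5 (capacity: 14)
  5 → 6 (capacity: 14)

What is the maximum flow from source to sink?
Maximum flow = 5

Max flow: 5

Flow assignment:
  0 → 1: 5/5
  1 → 3: 5/14
  3 → 4: 5/15
  4 → 5: 5/14
  5 → 6: 5/14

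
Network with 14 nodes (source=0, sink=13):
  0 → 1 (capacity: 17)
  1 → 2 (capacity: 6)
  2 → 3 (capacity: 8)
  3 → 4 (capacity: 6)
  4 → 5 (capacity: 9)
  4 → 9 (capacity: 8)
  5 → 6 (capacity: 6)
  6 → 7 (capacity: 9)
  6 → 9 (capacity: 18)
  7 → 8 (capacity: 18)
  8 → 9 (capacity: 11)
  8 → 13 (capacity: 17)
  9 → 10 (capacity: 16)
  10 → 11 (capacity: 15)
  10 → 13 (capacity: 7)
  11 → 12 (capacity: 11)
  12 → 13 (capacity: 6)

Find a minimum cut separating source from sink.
Min cut value = 6, edges: (3,4)

Min cut value: 6
Partition: S = [0, 1, 2, 3], T = [4, 5, 6, 7, 8, 9, 10, 11, 12, 13]
Cut edges: (3,4)

By max-flow min-cut theorem, max flow = min cut = 6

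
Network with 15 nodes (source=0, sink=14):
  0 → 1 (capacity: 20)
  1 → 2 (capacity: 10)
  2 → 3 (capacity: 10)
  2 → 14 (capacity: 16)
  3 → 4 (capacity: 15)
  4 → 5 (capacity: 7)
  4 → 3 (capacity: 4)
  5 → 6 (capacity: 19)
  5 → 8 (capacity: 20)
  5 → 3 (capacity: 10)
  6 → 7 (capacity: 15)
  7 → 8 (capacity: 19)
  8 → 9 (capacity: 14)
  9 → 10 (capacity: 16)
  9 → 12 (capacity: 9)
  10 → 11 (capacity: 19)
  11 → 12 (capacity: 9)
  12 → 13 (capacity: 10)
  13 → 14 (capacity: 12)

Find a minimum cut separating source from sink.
Min cut value = 10, edges: (1,2)

Min cut value: 10
Partition: S = [0, 1], T = [2, 3, 4, 5, 6, 7, 8, 9, 10, 11, 12, 13, 14]
Cut edges: (1,2)

By max-flow min-cut theorem, max flow = min cut = 10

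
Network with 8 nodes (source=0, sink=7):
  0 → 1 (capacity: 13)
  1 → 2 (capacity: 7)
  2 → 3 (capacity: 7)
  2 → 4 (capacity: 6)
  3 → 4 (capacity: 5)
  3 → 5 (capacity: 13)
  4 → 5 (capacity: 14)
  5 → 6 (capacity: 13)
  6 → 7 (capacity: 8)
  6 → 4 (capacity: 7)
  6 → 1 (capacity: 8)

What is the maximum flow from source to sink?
Maximum flow = 7

Max flow: 7

Flow assignment:
  0 → 1: 7/13
  1 → 2: 7/7
  2 → 3: 7/7
  3 → 5: 7/13
  5 → 6: 7/13
  6 → 7: 7/8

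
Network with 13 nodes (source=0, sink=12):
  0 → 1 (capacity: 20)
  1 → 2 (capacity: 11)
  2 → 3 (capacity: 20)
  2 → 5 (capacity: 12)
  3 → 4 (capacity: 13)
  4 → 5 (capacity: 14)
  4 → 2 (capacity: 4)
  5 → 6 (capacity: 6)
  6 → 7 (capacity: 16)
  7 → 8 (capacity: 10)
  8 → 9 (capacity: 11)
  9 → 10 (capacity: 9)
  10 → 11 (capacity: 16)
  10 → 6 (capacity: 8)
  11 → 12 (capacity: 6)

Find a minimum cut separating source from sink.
Min cut value = 6, edges: (11,12)

Min cut value: 6
Partition: S = [0, 1, 2, 3, 4, 5, 6, 7, 8, 9, 10, 11], T = [12]
Cut edges: (11,12)

By max-flow min-cut theorem, max flow = min cut = 6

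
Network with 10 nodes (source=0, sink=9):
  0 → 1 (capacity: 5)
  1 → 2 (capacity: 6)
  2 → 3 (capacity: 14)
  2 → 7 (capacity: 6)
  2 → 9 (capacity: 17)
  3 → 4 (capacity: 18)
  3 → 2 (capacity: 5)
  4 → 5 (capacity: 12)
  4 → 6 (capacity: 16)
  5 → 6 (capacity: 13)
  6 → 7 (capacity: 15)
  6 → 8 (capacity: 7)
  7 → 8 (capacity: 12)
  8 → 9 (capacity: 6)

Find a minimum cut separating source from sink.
Min cut value = 5, edges: (0,1)

Min cut value: 5
Partition: S = [0], T = [1, 2, 3, 4, 5, 6, 7, 8, 9]
Cut edges: (0,1)

By max-flow min-cut theorem, max flow = min cut = 5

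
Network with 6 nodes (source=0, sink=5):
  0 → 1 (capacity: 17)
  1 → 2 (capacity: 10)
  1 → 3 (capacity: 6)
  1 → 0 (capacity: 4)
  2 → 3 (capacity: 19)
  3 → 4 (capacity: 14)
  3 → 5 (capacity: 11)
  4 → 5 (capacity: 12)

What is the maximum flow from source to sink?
Maximum flow = 16

Max flow: 16

Flow assignment:
  0 → 1: 16/17
  1 → 2: 10/10
  1 → 3: 6/6
  2 → 3: 10/19
  3 → 4: 5/14
  3 → 5: 11/11
  4 → 5: 5/12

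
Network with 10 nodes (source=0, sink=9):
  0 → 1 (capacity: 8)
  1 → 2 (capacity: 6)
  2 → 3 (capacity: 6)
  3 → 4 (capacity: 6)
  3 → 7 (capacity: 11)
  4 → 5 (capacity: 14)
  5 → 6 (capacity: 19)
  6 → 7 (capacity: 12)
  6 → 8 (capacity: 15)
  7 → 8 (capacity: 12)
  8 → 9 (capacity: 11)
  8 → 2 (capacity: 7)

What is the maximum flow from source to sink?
Maximum flow = 6

Max flow: 6

Flow assignment:
  0 → 1: 6/8
  1 → 2: 6/6
  2 → 3: 6/6
  3 → 7: 6/11
  7 → 8: 6/12
  8 → 9: 6/11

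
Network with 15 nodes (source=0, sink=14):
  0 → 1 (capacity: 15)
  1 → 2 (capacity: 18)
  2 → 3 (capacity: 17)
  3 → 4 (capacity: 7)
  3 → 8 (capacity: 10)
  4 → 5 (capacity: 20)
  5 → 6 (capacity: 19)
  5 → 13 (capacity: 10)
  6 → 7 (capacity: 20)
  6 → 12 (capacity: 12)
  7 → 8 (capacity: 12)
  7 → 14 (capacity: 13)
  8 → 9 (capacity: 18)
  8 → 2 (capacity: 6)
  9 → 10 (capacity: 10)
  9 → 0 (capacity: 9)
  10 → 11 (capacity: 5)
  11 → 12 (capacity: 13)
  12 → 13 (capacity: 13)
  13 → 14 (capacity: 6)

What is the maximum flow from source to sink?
Maximum flow = 12

Max flow: 12

Flow assignment:
  0 → 1: 15/15
  1 → 2: 15/18
  2 → 3: 15/17
  3 → 4: 7/7
  3 → 8: 8/10
  4 → 5: 7/20
  5 → 6: 6/19
  5 → 13: 1/10
  6 → 7: 6/20
  7 → 14: 6/13
  8 → 9: 8/18
  9 → 10: 5/10
  9 → 0: 3/9
  10 → 11: 5/5
  11 → 12: 5/13
  12 → 13: 5/13
  13 → 14: 6/6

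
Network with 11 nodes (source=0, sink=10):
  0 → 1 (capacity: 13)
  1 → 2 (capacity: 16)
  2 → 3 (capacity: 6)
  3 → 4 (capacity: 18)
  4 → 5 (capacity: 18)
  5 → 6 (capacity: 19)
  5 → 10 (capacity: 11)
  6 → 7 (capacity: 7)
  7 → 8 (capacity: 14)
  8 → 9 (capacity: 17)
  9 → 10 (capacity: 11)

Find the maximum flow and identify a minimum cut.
Max flow = 6, Min cut edges: (2,3)

Maximum flow: 6
Minimum cut: (2,3)
Partition: S = [0, 1, 2], T = [3, 4, 5, 6, 7, 8, 9, 10]

Max-flow min-cut theorem verified: both equal 6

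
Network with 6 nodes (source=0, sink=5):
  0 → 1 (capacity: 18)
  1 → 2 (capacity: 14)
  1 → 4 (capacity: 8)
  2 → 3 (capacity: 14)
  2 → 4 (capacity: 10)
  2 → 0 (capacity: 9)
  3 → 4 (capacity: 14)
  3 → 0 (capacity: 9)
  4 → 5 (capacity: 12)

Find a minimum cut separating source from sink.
Min cut value = 12, edges: (4,5)

Min cut value: 12
Partition: S = [0, 1, 2, 3, 4], T = [5]
Cut edges: (4,5)

By max-flow min-cut theorem, max flow = min cut = 12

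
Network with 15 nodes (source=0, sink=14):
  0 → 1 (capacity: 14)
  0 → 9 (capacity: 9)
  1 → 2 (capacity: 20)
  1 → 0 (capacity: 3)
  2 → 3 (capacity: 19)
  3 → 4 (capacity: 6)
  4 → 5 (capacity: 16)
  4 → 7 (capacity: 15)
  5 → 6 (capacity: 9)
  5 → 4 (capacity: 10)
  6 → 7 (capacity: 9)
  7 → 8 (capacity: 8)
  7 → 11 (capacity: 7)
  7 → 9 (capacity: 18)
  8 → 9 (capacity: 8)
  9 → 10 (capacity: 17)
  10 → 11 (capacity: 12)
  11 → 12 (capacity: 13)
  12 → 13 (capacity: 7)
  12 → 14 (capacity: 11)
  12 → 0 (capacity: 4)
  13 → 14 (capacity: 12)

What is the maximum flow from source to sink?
Maximum flow = 13

Max flow: 13

Flow assignment:
  0 → 1: 6/14
  0 → 9: 7/9
  1 → 2: 6/20
  2 → 3: 6/19
  3 → 4: 6/6
  4 → 7: 6/15
  7 → 11: 4/7
  7 → 9: 2/18
  9 → 10: 9/17
  10 → 11: 9/12
  11 → 12: 13/13
  12 → 13: 2/7
  12 → 14: 11/11
  13 → 14: 2/12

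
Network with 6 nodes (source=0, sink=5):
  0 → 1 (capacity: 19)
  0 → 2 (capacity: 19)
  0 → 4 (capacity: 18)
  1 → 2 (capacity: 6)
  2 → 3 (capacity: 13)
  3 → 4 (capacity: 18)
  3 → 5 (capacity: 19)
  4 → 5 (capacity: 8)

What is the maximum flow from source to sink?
Maximum flow = 21

Max flow: 21

Flow assignment:
  0 → 1: 6/19
  0 → 2: 7/19
  0 → 4: 8/18
  1 → 2: 6/6
  2 → 3: 13/13
  3 → 5: 13/19
  4 → 5: 8/8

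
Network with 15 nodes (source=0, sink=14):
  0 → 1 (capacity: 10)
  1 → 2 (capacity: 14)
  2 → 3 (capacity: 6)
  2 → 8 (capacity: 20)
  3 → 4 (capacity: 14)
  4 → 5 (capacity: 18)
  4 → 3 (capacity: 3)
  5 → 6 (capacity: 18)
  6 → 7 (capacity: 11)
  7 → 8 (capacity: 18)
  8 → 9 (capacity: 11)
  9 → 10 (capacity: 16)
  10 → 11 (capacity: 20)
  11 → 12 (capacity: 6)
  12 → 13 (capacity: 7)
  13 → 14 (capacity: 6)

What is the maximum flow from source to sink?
Maximum flow = 6

Max flow: 6

Flow assignment:
  0 → 1: 6/10
  1 → 2: 6/14
  2 → 8: 6/20
  8 → 9: 6/11
  9 → 10: 6/16
  10 → 11: 6/20
  11 → 12: 6/6
  12 → 13: 6/7
  13 → 14: 6/6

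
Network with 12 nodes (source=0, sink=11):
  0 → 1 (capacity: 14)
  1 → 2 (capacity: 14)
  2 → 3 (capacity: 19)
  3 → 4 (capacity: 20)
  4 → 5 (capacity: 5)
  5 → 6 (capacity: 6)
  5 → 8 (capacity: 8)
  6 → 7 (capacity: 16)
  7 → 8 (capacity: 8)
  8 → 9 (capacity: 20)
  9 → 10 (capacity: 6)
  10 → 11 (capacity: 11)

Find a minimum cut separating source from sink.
Min cut value = 5, edges: (4,5)

Min cut value: 5
Partition: S = [0, 1, 2, 3, 4], T = [5, 6, 7, 8, 9, 10, 11]
Cut edges: (4,5)

By max-flow min-cut theorem, max flow = min cut = 5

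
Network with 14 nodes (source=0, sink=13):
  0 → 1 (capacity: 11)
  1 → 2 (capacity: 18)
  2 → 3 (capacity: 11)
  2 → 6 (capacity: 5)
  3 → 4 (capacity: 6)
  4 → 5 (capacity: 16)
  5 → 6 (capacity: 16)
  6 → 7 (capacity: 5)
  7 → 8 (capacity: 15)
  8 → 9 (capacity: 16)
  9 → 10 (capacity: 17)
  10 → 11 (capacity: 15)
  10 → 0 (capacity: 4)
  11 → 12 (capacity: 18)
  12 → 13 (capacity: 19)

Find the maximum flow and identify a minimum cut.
Max flow = 5, Min cut edges: (6,7)

Maximum flow: 5
Minimum cut: (6,7)
Partition: S = [0, 1, 2, 3, 4, 5, 6], T = [7, 8, 9, 10, 11, 12, 13]

Max-flow min-cut theorem verified: both equal 5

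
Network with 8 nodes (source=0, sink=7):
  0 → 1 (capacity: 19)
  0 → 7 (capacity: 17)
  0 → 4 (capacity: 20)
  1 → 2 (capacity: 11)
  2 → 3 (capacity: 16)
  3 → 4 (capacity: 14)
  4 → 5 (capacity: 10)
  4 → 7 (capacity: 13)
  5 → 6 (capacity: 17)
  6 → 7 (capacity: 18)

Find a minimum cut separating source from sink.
Min cut value = 40, edges: (0,7), (4,5), (4,7)

Min cut value: 40
Partition: S = [0, 1, 2, 3, 4], T = [5, 6, 7]
Cut edges: (0,7), (4,5), (4,7)

By max-flow min-cut theorem, max flow = min cut = 40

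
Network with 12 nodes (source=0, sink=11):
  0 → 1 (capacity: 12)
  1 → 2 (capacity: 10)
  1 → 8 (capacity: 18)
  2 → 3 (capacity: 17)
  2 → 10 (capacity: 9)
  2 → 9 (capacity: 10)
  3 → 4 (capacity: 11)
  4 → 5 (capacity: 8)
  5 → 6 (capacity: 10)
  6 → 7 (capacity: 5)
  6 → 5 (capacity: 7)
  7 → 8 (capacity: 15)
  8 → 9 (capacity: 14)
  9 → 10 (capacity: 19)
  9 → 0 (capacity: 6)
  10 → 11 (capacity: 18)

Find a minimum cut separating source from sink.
Min cut value = 12, edges: (0,1)

Min cut value: 12
Partition: S = [0], T = [1, 2, 3, 4, 5, 6, 7, 8, 9, 10, 11]
Cut edges: (0,1)

By max-flow min-cut theorem, max flow = min cut = 12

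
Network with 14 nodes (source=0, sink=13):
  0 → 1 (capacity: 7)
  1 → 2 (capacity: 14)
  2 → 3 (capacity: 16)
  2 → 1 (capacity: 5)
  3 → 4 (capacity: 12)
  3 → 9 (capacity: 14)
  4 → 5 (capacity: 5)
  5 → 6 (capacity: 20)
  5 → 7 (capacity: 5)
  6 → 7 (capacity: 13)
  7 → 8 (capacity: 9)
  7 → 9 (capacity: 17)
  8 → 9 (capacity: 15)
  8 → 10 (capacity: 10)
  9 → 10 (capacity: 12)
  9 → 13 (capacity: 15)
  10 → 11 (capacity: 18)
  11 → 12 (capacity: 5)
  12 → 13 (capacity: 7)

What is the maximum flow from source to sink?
Maximum flow = 7

Max flow: 7

Flow assignment:
  0 → 1: 7/7
  1 → 2: 7/14
  2 → 3: 7/16
  3 → 9: 7/14
  9 → 13: 7/15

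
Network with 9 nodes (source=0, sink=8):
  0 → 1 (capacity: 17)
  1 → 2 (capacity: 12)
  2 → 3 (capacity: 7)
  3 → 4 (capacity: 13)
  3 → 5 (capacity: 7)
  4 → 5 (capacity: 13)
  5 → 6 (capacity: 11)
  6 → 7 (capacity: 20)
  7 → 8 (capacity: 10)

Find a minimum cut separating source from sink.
Min cut value = 7, edges: (2,3)

Min cut value: 7
Partition: S = [0, 1, 2], T = [3, 4, 5, 6, 7, 8]
Cut edges: (2,3)

By max-flow min-cut theorem, max flow = min cut = 7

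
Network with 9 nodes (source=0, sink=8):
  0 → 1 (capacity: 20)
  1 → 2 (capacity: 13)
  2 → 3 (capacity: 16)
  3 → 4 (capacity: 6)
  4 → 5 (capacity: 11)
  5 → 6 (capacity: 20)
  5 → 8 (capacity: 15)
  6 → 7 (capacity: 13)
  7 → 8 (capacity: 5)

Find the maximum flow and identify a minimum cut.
Max flow = 6, Min cut edges: (3,4)

Maximum flow: 6
Minimum cut: (3,4)
Partition: S = [0, 1, 2, 3], T = [4, 5, 6, 7, 8]

Max-flow min-cut theorem verified: both equal 6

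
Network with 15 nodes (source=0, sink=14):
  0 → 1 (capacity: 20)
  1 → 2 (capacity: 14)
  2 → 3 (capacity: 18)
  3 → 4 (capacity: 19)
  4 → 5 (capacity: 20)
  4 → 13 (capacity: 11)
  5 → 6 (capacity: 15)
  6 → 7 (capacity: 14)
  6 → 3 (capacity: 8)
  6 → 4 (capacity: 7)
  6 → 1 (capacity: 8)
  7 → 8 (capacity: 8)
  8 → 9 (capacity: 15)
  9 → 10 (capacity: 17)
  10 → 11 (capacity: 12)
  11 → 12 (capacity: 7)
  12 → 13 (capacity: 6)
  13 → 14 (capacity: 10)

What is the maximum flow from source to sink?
Maximum flow = 10

Max flow: 10

Flow assignment:
  0 → 1: 10/20
  1 → 2: 14/14
  2 → 3: 14/18
  3 → 4: 14/19
  4 → 5: 7/20
  4 → 13: 7/11
  5 → 6: 7/15
  6 → 7: 3/14
  6 → 1: 4/8
  7 → 8: 3/8
  8 → 9: 3/15
  9 → 10: 3/17
  10 → 11: 3/12
  11 → 12: 3/7
  12 → 13: 3/6
  13 → 14: 10/10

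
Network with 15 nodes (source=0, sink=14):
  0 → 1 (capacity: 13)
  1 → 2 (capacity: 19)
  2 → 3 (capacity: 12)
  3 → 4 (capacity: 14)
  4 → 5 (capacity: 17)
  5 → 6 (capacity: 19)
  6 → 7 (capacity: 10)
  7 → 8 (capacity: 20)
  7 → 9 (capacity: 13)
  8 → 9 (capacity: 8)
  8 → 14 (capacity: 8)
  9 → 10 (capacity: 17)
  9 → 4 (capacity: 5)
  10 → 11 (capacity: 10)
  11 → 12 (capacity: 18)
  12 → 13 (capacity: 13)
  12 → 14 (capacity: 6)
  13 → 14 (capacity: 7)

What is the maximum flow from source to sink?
Maximum flow = 10

Max flow: 10

Flow assignment:
  0 → 1: 10/13
  1 → 2: 10/19
  2 → 3: 10/12
  3 → 4: 10/14
  4 → 5: 10/17
  5 → 6: 10/19
  6 → 7: 10/10
  7 → 8: 8/20
  7 → 9: 2/13
  8 → 14: 8/8
  9 → 10: 2/17
  10 → 11: 2/10
  11 → 12: 2/18
  12 → 14: 2/6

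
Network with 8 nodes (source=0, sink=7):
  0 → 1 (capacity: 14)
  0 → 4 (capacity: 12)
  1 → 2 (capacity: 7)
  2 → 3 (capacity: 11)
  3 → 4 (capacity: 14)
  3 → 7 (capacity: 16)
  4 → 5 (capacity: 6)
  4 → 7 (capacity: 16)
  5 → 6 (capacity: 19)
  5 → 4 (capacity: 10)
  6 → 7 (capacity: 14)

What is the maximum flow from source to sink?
Maximum flow = 19

Max flow: 19

Flow assignment:
  0 → 1: 7/14
  0 → 4: 12/12
  1 → 2: 7/7
  2 → 3: 7/11
  3 → 7: 7/16
  4 → 7: 12/16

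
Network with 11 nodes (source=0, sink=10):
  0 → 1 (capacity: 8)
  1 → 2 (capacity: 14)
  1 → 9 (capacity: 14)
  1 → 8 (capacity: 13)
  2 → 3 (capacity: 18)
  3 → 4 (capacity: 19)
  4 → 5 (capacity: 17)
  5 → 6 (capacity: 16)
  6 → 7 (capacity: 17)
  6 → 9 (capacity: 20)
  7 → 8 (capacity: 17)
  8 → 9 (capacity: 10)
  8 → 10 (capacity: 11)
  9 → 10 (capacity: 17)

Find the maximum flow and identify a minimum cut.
Max flow = 8, Min cut edges: (0,1)

Maximum flow: 8
Minimum cut: (0,1)
Partition: S = [0], T = [1, 2, 3, 4, 5, 6, 7, 8, 9, 10]

Max-flow min-cut theorem verified: both equal 8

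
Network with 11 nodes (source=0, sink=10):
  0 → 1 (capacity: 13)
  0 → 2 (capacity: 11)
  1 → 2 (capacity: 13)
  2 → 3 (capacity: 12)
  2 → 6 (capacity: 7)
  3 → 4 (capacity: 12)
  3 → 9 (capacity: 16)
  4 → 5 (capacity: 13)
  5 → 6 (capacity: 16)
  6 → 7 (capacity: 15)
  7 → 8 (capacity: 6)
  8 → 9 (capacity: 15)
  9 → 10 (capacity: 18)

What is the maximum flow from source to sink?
Maximum flow = 18

Max flow: 18

Flow assignment:
  0 → 1: 8/13
  0 → 2: 10/11
  1 → 2: 8/13
  2 → 3: 12/12
  2 → 6: 6/7
  3 → 9: 12/16
  6 → 7: 6/15
  7 → 8: 6/6
  8 → 9: 6/15
  9 → 10: 18/18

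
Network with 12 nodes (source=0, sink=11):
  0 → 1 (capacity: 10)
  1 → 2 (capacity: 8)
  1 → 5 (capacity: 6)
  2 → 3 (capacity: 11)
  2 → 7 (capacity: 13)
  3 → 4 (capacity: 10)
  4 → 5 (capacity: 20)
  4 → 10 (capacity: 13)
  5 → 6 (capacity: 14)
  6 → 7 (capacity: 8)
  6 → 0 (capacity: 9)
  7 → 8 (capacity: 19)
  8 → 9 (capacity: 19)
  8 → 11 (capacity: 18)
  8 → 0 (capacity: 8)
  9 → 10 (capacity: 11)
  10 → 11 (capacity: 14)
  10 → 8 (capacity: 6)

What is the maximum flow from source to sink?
Maximum flow = 10

Max flow: 10

Flow assignment:
  0 → 1: 10/10
  1 → 2: 8/8
  1 → 5: 2/6
  2 → 7: 8/13
  5 → 6: 2/14
  6 → 7: 2/8
  7 → 8: 10/19
  8 → 11: 10/18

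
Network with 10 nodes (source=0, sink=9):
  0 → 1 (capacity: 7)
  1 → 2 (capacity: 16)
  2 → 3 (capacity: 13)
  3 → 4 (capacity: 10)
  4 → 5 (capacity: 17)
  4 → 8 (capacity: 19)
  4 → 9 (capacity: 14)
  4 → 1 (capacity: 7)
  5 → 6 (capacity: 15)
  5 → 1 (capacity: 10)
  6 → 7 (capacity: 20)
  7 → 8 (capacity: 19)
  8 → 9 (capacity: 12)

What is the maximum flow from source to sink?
Maximum flow = 7

Max flow: 7

Flow assignment:
  0 → 1: 7/7
  1 → 2: 7/16
  2 → 3: 7/13
  3 → 4: 7/10
  4 → 9: 7/14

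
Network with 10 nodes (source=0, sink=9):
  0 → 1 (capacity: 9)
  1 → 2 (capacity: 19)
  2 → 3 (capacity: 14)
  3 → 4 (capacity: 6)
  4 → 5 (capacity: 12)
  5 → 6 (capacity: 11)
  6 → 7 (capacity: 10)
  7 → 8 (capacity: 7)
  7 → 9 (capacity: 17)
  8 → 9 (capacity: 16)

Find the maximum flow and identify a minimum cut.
Max flow = 6, Min cut edges: (3,4)

Maximum flow: 6
Minimum cut: (3,4)
Partition: S = [0, 1, 2, 3], T = [4, 5, 6, 7, 8, 9]

Max-flow min-cut theorem verified: both equal 6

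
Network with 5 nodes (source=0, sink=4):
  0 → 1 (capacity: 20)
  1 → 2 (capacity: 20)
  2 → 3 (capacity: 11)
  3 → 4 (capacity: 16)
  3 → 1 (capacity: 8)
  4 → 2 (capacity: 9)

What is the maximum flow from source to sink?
Maximum flow = 11

Max flow: 11

Flow assignment:
  0 → 1: 11/20
  1 → 2: 11/20
  2 → 3: 11/11
  3 → 4: 11/16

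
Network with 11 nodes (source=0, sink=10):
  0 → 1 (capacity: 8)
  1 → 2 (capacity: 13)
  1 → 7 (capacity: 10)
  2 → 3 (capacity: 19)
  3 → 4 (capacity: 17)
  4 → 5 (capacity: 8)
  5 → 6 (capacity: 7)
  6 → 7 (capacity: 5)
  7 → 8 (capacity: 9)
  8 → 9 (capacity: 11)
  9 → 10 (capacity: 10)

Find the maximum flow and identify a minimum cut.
Max flow = 8, Min cut edges: (0,1)

Maximum flow: 8
Minimum cut: (0,1)
Partition: S = [0], T = [1, 2, 3, 4, 5, 6, 7, 8, 9, 10]

Max-flow min-cut theorem verified: both equal 8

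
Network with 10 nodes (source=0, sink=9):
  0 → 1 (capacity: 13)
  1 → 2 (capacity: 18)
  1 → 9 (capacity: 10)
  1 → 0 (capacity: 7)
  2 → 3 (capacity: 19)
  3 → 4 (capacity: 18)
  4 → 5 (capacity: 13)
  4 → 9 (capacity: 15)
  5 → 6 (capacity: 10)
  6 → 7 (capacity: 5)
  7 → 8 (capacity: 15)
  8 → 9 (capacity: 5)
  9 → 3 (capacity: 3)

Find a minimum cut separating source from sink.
Min cut value = 13, edges: (0,1)

Min cut value: 13
Partition: S = [0], T = [1, 2, 3, 4, 5, 6, 7, 8, 9]
Cut edges: (0,1)

By max-flow min-cut theorem, max flow = min cut = 13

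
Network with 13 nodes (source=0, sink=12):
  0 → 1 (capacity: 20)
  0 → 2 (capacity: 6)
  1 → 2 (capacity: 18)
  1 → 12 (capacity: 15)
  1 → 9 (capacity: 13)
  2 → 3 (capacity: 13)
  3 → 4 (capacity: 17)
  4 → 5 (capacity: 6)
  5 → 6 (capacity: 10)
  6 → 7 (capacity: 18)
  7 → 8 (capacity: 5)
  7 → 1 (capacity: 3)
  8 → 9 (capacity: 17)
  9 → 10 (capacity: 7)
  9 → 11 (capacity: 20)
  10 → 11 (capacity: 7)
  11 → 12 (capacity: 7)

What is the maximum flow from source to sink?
Maximum flow = 22

Max flow: 22

Flow assignment:
  0 → 1: 16/20
  0 → 2: 6/6
  1 → 12: 15/15
  1 → 9: 4/13
  2 → 3: 6/13
  3 → 4: 6/17
  4 → 5: 6/6
  5 → 6: 6/10
  6 → 7: 6/18
  7 → 8: 3/5
  7 → 1: 3/3
  8 → 9: 3/17
  9 → 11: 7/20
  11 → 12: 7/7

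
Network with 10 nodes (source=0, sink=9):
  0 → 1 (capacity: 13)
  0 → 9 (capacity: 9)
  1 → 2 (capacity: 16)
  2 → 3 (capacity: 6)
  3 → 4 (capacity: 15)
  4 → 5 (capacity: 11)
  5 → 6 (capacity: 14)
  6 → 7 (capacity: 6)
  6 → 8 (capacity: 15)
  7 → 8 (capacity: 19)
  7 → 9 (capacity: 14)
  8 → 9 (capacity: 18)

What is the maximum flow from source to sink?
Maximum flow = 15

Max flow: 15

Flow assignment:
  0 → 1: 6/13
  0 → 9: 9/9
  1 → 2: 6/16
  2 → 3: 6/6
  3 → 4: 6/15
  4 → 5: 6/11
  5 → 6: 6/14
  6 → 7: 6/6
  7 → 9: 6/14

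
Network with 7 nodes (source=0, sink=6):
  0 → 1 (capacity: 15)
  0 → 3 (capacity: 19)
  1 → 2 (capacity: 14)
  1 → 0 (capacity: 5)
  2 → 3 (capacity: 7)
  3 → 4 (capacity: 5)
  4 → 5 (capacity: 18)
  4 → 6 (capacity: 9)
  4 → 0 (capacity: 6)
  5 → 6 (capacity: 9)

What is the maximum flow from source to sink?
Maximum flow = 5

Max flow: 5

Flow assignment:
  0 → 1: 5/15
  1 → 2: 5/14
  2 → 3: 5/7
  3 → 4: 5/5
  4 → 6: 5/9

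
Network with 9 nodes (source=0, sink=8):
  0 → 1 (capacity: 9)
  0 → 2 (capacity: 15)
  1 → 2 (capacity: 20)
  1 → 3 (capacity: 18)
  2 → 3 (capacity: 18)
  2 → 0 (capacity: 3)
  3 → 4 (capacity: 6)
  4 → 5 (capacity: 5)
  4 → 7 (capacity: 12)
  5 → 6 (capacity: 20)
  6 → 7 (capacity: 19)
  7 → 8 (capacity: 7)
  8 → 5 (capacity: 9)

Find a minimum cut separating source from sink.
Min cut value = 6, edges: (3,4)

Min cut value: 6
Partition: S = [0, 1, 2, 3], T = [4, 5, 6, 7, 8]
Cut edges: (3,4)

By max-flow min-cut theorem, max flow = min cut = 6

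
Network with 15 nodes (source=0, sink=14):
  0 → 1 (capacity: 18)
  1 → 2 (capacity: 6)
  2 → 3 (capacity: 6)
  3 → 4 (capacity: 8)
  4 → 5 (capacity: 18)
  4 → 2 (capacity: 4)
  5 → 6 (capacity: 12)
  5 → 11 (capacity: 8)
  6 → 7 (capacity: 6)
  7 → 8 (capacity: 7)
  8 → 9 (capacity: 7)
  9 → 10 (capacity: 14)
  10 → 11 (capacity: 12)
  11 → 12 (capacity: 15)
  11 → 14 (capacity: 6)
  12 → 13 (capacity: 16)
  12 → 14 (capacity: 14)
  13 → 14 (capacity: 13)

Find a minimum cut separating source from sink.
Min cut value = 6, edges: (2,3)

Min cut value: 6
Partition: S = [0, 1, 2], T = [3, 4, 5, 6, 7, 8, 9, 10, 11, 12, 13, 14]
Cut edges: (2,3)

By max-flow min-cut theorem, max flow = min cut = 6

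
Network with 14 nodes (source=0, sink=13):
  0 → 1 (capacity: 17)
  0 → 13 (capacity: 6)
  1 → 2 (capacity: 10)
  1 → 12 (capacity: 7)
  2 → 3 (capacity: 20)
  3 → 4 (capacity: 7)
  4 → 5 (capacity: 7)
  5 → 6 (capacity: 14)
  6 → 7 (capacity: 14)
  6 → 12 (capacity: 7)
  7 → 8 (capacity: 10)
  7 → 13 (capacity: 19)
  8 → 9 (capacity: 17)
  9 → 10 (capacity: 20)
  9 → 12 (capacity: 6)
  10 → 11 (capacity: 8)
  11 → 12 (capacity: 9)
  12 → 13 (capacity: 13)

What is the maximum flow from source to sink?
Maximum flow = 20

Max flow: 20

Flow assignment:
  0 → 1: 14/17
  0 → 13: 6/6
  1 → 2: 7/10
  1 → 12: 7/7
  2 → 3: 7/20
  3 → 4: 7/7
  4 → 5: 7/7
  5 → 6: 7/14
  6 → 7: 7/14
  7 → 13: 7/19
  12 → 13: 7/13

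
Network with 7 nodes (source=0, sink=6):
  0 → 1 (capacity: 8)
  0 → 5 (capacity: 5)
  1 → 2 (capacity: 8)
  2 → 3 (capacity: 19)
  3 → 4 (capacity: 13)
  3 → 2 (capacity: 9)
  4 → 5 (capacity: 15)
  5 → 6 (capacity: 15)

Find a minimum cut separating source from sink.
Min cut value = 13, edges: (0,5), (1,2)

Min cut value: 13
Partition: S = [0, 1], T = [2, 3, 4, 5, 6]
Cut edges: (0,5), (1,2)

By max-flow min-cut theorem, max flow = min cut = 13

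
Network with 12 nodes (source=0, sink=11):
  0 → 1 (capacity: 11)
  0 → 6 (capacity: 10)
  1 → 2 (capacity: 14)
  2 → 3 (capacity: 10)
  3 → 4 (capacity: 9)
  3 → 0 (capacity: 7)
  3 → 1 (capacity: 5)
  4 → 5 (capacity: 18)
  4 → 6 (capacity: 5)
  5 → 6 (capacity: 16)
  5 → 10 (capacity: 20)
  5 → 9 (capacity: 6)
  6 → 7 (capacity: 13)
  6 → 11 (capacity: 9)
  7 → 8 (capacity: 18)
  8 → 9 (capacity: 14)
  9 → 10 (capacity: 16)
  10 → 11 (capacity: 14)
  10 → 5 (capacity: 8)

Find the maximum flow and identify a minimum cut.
Max flow = 19, Min cut edges: (0,6), (3,4)

Maximum flow: 19
Minimum cut: (0,6), (3,4)
Partition: S = [0, 1, 2, 3], T = [4, 5, 6, 7, 8, 9, 10, 11]

Max-flow min-cut theorem verified: both equal 19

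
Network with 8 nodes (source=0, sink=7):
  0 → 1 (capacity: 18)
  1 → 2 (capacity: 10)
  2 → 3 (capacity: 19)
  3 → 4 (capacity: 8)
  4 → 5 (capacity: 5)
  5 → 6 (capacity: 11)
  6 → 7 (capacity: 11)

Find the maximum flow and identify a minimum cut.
Max flow = 5, Min cut edges: (4,5)

Maximum flow: 5
Minimum cut: (4,5)
Partition: S = [0, 1, 2, 3, 4], T = [5, 6, 7]

Max-flow min-cut theorem verified: both equal 5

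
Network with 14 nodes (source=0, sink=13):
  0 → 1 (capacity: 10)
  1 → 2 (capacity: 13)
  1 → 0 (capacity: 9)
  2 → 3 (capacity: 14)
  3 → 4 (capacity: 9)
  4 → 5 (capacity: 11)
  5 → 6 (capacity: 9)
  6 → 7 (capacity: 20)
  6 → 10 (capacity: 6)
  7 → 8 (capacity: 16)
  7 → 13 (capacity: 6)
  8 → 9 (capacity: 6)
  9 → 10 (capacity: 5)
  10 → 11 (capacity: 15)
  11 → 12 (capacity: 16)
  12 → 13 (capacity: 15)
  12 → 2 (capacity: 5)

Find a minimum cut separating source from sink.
Min cut value = 9, edges: (5,6)

Min cut value: 9
Partition: S = [0, 1, 2, 3, 4, 5], T = [6, 7, 8, 9, 10, 11, 12, 13]
Cut edges: (5,6)

By max-flow min-cut theorem, max flow = min cut = 9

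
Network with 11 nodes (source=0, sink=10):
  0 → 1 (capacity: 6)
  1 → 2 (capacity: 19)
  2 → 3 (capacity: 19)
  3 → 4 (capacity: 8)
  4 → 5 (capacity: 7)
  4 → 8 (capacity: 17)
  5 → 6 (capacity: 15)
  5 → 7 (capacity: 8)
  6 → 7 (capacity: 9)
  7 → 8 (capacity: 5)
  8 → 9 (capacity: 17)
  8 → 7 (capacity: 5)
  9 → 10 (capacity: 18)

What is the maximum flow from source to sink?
Maximum flow = 6

Max flow: 6

Flow assignment:
  0 → 1: 6/6
  1 → 2: 6/19
  2 → 3: 6/19
  3 → 4: 6/8
  4 → 8: 6/17
  8 → 9: 6/17
  9 → 10: 6/18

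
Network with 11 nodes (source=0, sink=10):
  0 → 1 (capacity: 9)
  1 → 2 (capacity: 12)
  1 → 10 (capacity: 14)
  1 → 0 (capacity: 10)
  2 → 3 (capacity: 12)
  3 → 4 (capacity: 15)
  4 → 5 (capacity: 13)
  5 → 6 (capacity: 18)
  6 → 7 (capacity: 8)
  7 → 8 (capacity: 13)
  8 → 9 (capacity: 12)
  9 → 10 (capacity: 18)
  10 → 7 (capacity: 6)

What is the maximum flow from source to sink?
Maximum flow = 9

Max flow: 9

Flow assignment:
  0 → 1: 9/9
  1 → 10: 9/14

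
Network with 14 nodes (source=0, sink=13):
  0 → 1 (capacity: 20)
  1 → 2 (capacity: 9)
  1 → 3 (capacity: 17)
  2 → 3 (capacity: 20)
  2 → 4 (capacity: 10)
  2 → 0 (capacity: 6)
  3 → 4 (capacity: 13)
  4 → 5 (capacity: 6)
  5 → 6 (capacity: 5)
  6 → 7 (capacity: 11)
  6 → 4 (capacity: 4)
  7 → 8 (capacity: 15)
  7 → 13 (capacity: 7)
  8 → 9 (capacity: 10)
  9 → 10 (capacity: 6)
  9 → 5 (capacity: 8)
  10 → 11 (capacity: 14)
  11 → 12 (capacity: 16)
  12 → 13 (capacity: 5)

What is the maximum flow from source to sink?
Maximum flow = 5

Max flow: 5

Flow assignment:
  0 → 1: 11/20
  1 → 2: 6/9
  1 → 3: 5/17
  2 → 0: 6/6
  3 → 4: 5/13
  4 → 5: 5/6
  5 → 6: 5/5
  6 → 7: 5/11
  7 → 13: 5/7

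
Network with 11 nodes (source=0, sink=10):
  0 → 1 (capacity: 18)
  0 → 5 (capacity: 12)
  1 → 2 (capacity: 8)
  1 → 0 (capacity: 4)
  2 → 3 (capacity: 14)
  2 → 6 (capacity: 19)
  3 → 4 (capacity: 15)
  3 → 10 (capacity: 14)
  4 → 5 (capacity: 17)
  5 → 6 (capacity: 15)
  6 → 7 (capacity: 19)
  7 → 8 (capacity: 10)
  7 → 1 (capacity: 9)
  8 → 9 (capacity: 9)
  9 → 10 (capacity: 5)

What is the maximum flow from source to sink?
Maximum flow = 13

Max flow: 13

Flow assignment:
  0 → 1: 3/18
  0 → 5: 10/12
  1 → 2: 8/8
  2 → 3: 8/14
  3 → 10: 8/14
  5 → 6: 10/15
  6 → 7: 10/19
  7 → 8: 5/10
  7 → 1: 5/9
  8 → 9: 5/9
  9 → 10: 5/5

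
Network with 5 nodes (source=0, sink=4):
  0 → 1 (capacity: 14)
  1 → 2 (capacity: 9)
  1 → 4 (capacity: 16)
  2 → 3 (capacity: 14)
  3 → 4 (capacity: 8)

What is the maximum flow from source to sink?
Maximum flow = 14

Max flow: 14

Flow assignment:
  0 → 1: 14/14
  1 → 4: 14/16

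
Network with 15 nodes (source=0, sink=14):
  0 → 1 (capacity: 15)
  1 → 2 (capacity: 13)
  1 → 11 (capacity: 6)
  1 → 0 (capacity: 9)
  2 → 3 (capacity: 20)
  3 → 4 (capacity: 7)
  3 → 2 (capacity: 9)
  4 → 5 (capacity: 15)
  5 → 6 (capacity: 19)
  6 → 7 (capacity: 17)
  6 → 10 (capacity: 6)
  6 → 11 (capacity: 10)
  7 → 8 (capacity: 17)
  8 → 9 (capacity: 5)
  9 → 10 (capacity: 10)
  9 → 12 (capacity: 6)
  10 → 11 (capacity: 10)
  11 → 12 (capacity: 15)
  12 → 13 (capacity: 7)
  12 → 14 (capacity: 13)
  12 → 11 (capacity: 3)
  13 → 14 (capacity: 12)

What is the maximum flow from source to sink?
Maximum flow = 13

Max flow: 13

Flow assignment:
  0 → 1: 13/15
  1 → 2: 7/13
  1 → 11: 6/6
  2 → 3: 7/20
  3 → 4: 7/7
  4 → 5: 7/15
  5 → 6: 7/19
  6 → 11: 7/10
  11 → 12: 13/15
  12 → 14: 13/13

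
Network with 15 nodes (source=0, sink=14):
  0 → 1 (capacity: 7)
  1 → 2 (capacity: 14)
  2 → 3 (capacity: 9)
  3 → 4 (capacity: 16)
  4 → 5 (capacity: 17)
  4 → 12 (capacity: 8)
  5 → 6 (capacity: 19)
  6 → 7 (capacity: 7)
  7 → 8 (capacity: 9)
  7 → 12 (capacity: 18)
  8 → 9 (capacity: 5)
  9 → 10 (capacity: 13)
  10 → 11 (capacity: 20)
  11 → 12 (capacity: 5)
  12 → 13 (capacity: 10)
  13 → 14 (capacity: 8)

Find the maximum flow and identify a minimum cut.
Max flow = 7, Min cut edges: (0,1)

Maximum flow: 7
Minimum cut: (0,1)
Partition: S = [0], T = [1, 2, 3, 4, 5, 6, 7, 8, 9, 10, 11, 12, 13, 14]

Max-flow min-cut theorem verified: both equal 7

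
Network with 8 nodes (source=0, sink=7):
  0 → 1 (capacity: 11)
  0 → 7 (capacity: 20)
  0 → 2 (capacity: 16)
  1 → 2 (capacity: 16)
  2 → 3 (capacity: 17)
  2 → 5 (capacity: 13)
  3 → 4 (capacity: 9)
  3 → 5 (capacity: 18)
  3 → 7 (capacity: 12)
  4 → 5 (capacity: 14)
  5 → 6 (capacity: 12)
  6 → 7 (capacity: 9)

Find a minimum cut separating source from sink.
Min cut value = 41, edges: (0,7), (3,7), (6,7)

Min cut value: 41
Partition: S = [0, 1, 2, 3, 4, 5, 6], T = [7]
Cut edges: (0,7), (3,7), (6,7)

By max-flow min-cut theorem, max flow = min cut = 41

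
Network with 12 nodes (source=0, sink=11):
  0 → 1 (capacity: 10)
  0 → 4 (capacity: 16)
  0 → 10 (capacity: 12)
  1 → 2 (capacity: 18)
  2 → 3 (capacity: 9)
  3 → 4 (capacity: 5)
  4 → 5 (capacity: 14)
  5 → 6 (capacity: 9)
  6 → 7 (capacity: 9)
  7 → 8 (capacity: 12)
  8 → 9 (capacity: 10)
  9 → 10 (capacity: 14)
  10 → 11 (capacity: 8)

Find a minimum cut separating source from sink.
Min cut value = 8, edges: (10,11)

Min cut value: 8
Partition: S = [0, 1, 2, 3, 4, 5, 6, 7, 8, 9, 10], T = [11]
Cut edges: (10,11)

By max-flow min-cut theorem, max flow = min cut = 8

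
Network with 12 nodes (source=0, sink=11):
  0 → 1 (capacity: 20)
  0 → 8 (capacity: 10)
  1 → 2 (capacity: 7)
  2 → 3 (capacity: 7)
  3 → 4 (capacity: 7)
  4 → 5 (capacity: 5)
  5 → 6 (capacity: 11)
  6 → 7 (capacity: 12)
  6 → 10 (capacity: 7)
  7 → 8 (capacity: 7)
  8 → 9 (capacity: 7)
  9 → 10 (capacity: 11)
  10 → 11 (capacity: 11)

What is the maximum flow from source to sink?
Maximum flow = 11

Max flow: 11

Flow assignment:
  0 → 1: 5/20
  0 → 8: 6/10
  1 → 2: 5/7
  2 → 3: 5/7
  3 → 4: 5/7
  4 → 5: 5/5
  5 → 6: 5/11
  6 → 7: 1/12
  6 → 10: 4/7
  7 → 8: 1/7
  8 → 9: 7/7
  9 → 10: 7/11
  10 → 11: 11/11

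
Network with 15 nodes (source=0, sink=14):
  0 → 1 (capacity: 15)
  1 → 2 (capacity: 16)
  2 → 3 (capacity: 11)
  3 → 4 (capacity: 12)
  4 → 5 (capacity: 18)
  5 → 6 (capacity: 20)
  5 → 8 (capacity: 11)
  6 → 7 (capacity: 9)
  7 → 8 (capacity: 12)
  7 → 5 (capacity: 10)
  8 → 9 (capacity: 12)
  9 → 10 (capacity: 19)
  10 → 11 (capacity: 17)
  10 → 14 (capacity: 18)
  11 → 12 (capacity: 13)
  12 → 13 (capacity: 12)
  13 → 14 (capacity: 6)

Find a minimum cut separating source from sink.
Min cut value = 11, edges: (2,3)

Min cut value: 11
Partition: S = [0, 1, 2], T = [3, 4, 5, 6, 7, 8, 9, 10, 11, 12, 13, 14]
Cut edges: (2,3)

By max-flow min-cut theorem, max flow = min cut = 11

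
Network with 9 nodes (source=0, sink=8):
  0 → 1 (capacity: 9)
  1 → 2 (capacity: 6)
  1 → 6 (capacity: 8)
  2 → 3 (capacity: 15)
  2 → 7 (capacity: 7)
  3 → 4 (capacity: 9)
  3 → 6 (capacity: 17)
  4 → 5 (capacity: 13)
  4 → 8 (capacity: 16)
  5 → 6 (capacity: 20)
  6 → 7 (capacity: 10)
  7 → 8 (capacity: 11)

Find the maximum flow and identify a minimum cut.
Max flow = 9, Min cut edges: (0,1)

Maximum flow: 9
Minimum cut: (0,1)
Partition: S = [0], T = [1, 2, 3, 4, 5, 6, 7, 8]

Max-flow min-cut theorem verified: both equal 9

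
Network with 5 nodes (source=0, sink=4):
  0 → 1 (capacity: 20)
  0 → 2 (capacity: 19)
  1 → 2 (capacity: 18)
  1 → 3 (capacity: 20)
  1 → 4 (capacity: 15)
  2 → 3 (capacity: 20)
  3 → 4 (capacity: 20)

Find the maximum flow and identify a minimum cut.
Max flow = 35, Min cut edges: (1,4), (3,4)

Maximum flow: 35
Minimum cut: (1,4), (3,4)
Partition: S = [0, 1, 2, 3], T = [4]

Max-flow min-cut theorem verified: both equal 35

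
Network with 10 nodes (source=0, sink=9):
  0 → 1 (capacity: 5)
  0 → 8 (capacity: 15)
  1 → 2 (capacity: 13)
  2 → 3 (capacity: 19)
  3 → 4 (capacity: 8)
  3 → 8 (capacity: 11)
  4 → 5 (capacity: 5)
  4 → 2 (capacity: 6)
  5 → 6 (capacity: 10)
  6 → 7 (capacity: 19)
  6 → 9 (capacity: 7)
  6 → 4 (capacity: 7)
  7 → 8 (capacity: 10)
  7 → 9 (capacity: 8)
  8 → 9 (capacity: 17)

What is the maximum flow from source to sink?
Maximum flow = 20

Max flow: 20

Flow assignment:
  0 → 1: 5/5
  0 → 8: 15/15
  1 → 2: 5/13
  2 → 3: 5/19
  3 → 4: 3/8
  3 → 8: 2/11
  4 → 5: 3/5
  5 → 6: 3/10
  6 → 9: 3/7
  8 → 9: 17/17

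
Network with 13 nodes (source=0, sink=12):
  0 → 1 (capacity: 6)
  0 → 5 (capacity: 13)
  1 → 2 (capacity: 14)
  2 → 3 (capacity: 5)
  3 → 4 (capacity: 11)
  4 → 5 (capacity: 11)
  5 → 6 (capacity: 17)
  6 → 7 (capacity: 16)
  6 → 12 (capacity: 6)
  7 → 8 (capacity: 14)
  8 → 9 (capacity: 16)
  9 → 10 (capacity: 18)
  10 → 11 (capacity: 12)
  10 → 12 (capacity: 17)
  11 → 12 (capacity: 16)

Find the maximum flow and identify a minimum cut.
Max flow = 17, Min cut edges: (5,6)

Maximum flow: 17
Minimum cut: (5,6)
Partition: S = [0, 1, 2, 3, 4, 5], T = [6, 7, 8, 9, 10, 11, 12]

Max-flow min-cut theorem verified: both equal 17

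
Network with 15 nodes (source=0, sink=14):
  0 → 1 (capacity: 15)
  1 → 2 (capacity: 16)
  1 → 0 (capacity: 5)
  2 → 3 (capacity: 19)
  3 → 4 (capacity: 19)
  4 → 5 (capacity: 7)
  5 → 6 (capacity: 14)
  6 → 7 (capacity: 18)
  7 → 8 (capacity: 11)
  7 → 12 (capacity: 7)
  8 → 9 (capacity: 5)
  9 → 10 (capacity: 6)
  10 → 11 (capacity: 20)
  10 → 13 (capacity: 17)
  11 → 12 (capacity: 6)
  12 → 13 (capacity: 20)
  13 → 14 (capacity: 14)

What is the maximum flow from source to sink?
Maximum flow = 7

Max flow: 7

Flow assignment:
  0 → 1: 7/15
  1 → 2: 7/16
  2 → 3: 7/19
  3 → 4: 7/19
  4 → 5: 7/7
  5 → 6: 7/14
  6 → 7: 7/18
  7 → 12: 7/7
  12 → 13: 7/20
  13 → 14: 7/14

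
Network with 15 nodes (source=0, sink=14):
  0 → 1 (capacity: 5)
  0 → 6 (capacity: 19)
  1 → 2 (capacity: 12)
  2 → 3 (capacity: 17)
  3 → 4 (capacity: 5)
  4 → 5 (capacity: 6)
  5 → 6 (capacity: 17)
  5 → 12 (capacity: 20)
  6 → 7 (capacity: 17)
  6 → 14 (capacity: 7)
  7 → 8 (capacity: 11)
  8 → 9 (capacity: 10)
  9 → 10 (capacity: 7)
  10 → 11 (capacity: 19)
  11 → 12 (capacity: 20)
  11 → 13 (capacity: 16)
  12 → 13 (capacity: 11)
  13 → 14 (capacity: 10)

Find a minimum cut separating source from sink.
Min cut value = 17, edges: (6,14), (13,14)

Min cut value: 17
Partition: S = [0, 1, 2, 3, 4, 5, 6, 7, 8, 9, 10, 11, 12, 13], T = [14]
Cut edges: (6,14), (13,14)

By max-flow min-cut theorem, max flow = min cut = 17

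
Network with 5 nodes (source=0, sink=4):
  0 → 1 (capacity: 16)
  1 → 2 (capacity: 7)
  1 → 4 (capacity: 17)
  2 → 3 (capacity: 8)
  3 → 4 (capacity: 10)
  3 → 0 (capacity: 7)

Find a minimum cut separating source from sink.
Min cut value = 16, edges: (0,1)

Min cut value: 16
Partition: S = [0], T = [1, 2, 3, 4]
Cut edges: (0,1)

By max-flow min-cut theorem, max flow = min cut = 16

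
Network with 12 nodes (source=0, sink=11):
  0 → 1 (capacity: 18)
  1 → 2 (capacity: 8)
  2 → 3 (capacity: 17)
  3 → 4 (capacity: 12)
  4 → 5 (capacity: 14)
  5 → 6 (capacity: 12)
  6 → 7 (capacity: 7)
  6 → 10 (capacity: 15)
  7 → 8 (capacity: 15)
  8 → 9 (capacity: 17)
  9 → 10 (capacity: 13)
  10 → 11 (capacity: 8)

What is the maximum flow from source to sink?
Maximum flow = 8

Max flow: 8

Flow assignment:
  0 → 1: 8/18
  1 → 2: 8/8
  2 → 3: 8/17
  3 → 4: 8/12
  4 → 5: 8/14
  5 → 6: 8/12
  6 → 10: 8/15
  10 → 11: 8/8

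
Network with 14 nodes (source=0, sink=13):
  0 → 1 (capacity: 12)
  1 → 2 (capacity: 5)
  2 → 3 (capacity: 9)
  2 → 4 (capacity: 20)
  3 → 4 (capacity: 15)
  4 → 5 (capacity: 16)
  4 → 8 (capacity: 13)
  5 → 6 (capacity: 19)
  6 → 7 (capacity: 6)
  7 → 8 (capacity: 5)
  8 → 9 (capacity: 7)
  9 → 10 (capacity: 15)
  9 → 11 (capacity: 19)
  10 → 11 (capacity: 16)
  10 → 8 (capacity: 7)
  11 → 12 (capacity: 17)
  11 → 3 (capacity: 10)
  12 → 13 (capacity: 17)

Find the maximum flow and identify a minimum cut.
Max flow = 5, Min cut edges: (1,2)

Maximum flow: 5
Minimum cut: (1,2)
Partition: S = [0, 1], T = [2, 3, 4, 5, 6, 7, 8, 9, 10, 11, 12, 13]

Max-flow min-cut theorem verified: both equal 5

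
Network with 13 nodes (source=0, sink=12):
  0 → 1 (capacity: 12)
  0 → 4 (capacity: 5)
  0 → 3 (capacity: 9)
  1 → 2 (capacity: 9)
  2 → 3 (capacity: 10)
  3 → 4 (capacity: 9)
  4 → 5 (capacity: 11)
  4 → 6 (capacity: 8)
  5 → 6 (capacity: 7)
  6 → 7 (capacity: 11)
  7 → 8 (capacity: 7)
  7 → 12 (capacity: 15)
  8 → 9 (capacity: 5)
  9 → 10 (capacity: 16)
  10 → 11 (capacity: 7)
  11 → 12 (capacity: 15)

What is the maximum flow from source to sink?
Maximum flow = 11

Max flow: 11

Flow assignment:
  0 → 1: 9/12
  0 → 4: 2/5
  1 → 2: 9/9
  2 → 3: 9/10
  3 → 4: 9/9
  4 → 5: 3/11
  4 → 6: 8/8
  5 → 6: 3/7
  6 → 7: 11/11
  7 → 12: 11/15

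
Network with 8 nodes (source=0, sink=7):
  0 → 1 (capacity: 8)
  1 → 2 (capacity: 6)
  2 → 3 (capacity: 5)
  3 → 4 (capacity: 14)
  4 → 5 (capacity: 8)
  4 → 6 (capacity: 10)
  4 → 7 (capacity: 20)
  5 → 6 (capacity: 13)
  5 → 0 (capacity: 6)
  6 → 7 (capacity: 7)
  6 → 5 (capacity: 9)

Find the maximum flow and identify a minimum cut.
Max flow = 5, Min cut edges: (2,3)

Maximum flow: 5
Minimum cut: (2,3)
Partition: S = [0, 1, 2], T = [3, 4, 5, 6, 7]

Max-flow min-cut theorem verified: both equal 5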